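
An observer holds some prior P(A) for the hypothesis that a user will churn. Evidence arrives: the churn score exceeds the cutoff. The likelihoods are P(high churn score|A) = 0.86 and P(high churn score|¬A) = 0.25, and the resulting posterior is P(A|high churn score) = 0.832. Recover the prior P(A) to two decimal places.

P(A) = 0.59

In odds form, posterior odds = prior odds × likelihood ratio, so prior odds = posterior odds ÷ LR.
Posterior odds = 0.832/(1−0.832) = 4.9524. LR = 0.86/0.25 = 3.4400.
Prior odds = 4.9524/3.4400 = 1.4397, so P(A) = 1.4397/(1+1.4397) ≈ 0.59.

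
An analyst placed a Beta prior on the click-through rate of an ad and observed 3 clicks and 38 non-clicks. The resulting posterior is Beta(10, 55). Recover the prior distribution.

A Beta(α, β) prior with s successes and f failures in binomial data gives a Beta(α+s, β+f) posterior.
So α = 10 − 3 = 7 and β = 55 − 38 = 17.

Beta(7, 17)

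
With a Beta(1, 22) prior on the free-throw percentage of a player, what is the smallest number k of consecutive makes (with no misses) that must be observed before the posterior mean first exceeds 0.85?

After k makes and 0 misses the posterior is Beta(1+k, 22), with mean (1+k)/(1+22+k).
Set (1+k)/(23+k) > 0.85 and solve: k > (0.85·23 − 1)/(1 − 0.85) = 123.667.
The smallest integer exceeding 123.667 is 124, and checking k=124: (125)/(147) = 0.8503 > 0.85.

k = 124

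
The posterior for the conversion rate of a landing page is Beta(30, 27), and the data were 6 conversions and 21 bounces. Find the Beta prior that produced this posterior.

Under Beta–binomial conjugacy the posterior parameters are (a+s, b+f).
So a = 30 − 6 = 24 and b = 27 − 21 = 6.

Beta(24, 6)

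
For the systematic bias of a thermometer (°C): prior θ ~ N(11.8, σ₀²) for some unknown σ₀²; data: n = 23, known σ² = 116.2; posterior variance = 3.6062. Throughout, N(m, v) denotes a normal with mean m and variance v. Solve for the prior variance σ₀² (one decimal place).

σ₀² = 12.6

For the Normal–Normal model with known σ², precisions add: τ_n = τ₀ + n/σ².
So 1/σ₀² = 1/3.6062 − 23/116.2 = 0.277300 − 0.197935 = 0.079365.
Hence σ₀² = 1/0.079365 ≈ 12.6.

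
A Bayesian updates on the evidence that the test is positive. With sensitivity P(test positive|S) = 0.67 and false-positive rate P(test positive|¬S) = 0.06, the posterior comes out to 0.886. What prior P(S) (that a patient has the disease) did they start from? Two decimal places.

Bayes' rule in odds form gives O(S|E) = O(S)·[P(E|S)/P(E|¬S)], hence O(S) = O(S|E)/LR.
Posterior odds = 0.886/(1−0.886) = 7.7719. LR = 0.67/0.06 = 11.1667.
Prior odds = 7.7719/11.1667 = 0.6960, so P(S) = 0.6960/(1+0.6960) ≈ 0.41.

P(S) = 0.41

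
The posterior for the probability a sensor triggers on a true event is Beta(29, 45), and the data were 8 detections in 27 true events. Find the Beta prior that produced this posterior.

Beta is conjugate to the binomial likelihood: posterior = Beta(α+s, β+f).
So α = 29 − 8 = 21 and β = 45 − 19 = 26.

Beta(21, 26)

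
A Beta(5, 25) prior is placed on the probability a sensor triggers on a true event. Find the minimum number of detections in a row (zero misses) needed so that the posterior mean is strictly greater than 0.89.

After k detections and 0 misses the posterior is Beta(5+k, 25), with mean (5+k)/(5+25+k).
Set (5+k)/(30+k) > 0.89 and solve: k > (0.89·30 − 5)/(1 − 0.89) = 197.273.
The smallest integer exceeding 197.273 is 198.

k = 198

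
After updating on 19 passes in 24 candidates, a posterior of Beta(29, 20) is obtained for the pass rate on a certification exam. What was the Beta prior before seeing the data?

Beta(10, 15)

A Beta(α, β) prior with s successes and f failures in binomial data gives a Beta(α+s, β+f) posterior.
So α = 29 − 19 = 10 and β = 20 − 5 = 15.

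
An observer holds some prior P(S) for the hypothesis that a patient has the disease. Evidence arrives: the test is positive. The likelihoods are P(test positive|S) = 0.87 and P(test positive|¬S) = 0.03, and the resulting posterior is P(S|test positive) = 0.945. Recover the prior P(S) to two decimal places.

P(S) = 0.37

In odds form, posterior odds = prior odds × likelihood ratio, so prior odds = posterior odds ÷ LR.
Posterior odds = 0.945/(1−0.945) = 17.1818. LR = 0.87/0.03 = 29.0000.
Prior odds = 17.1818/29.0000 = 0.5925, so P(S) = 0.5925/(1+0.5925) ≈ 0.37.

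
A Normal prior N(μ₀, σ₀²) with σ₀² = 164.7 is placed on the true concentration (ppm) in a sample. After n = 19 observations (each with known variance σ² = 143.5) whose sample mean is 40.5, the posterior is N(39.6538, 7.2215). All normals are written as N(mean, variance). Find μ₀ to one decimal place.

μ₀ = 21.2

With known observation variance, the Normal–Normal posterior has precision τ_n = τ₀ + n/σ² and mean μ_n = (τ₀μ₀ + (n/σ²)x̄)/τ_n.
Here τ₀ = 1/164.7 = 0.006072 and τ_data = 19/143.5 = 0.132404, so τ_n = 0.138476.
Rearranging for μ₀: μ₀ = (μ_n·τ_n − τ_data·x̄)/τ₀ = (39.6538·0.138476 − 0.132404·40.5) / 0.006072 = 0.128738/0.006072 ≈ 21.2.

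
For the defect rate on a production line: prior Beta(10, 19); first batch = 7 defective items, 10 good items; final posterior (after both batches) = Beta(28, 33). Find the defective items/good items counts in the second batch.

Sequential conjugate updates are equivalent to a single update on the pooled data, so total successes = posterior α − prior α and total failures = posterior β − prior β.
Total across both batches: 28−10=18 defective items, 33−19=14 good items.
Subtract the first batch: 18−7=11 defective items and 14−10=4 good items.

11 defective items and 4 good items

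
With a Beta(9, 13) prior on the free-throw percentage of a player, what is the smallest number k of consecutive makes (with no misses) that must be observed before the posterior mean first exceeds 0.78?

k = 38

After k makes and 0 misses the posterior is Beta(9+k, 13), with mean (9+k)/(9+13+k).
Set (9+k)/(22+k) > 0.78 and solve: k > (0.78·22 − 9)/(1 − 0.78) = 37.091.
The smallest integer exceeding 37.091 is 38.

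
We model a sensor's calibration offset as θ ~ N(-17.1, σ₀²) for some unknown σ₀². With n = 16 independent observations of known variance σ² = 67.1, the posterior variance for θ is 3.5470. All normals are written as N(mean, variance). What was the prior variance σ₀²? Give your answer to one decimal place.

Posterior precision equals prior precision plus data precision: 1/σ_n² = 1/σ₀² + n/σ².
So 1/σ₀² = 1/3.5470 − 16/67.1 = 0.281928 − 0.238450 = 0.043478.
Hence σ₀² = 1/0.043478 ≈ 23.0.

σ₀² = 23.0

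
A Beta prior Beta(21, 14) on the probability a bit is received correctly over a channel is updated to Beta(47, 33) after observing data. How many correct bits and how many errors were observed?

Under Beta–binomial conjugacy the posterior parameters are (α+s, β+f).
So s = 47 − 21 = 26 and f = 33 − 14 = 19.

26 correct bits and 19 errors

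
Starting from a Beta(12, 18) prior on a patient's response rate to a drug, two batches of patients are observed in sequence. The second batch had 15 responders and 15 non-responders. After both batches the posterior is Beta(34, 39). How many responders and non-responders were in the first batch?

7 responders and 6 non-responders

Because Beta–binomial updating is additive in the counts, the combined data contributed (α_post−α_prior, β_post−β_prior) successes and failures.
Total across both batches: 34−12=22 responders, 39−18=21 non-responders.
Subtract the second batch: 22−15=7 responders and 21−15=6 non-responders.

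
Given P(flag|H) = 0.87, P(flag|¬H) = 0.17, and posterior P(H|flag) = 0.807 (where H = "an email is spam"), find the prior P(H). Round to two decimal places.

Bayes' rule in odds form gives O(H|E) = O(H)·[P(E|H)/P(E|¬H)], hence O(H) = O(H|E)/LR.
Posterior odds = 0.807/(1−0.807) = 4.1813. LR = 0.87/0.17 = 5.1176.
Prior odds = 4.1813/5.1176 = 0.8170, so P(H) = 0.8170/(1+0.8170) ≈ 0.45.

P(H) = 0.45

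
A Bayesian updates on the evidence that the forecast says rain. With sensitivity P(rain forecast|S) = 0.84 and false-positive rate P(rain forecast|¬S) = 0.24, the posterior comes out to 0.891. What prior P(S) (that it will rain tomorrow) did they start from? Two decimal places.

P(S) = 0.70

In odds form, posterior odds = prior odds × likelihood ratio, so prior odds = posterior odds ÷ LR.
Posterior odds = 0.891/(1−0.891) = 8.1743. LR = 0.84/0.24 = 3.5000.
Prior odds = 8.1743/3.5000 = 2.3355, so P(S) = 2.3355/(1+2.3355) ≈ 0.70.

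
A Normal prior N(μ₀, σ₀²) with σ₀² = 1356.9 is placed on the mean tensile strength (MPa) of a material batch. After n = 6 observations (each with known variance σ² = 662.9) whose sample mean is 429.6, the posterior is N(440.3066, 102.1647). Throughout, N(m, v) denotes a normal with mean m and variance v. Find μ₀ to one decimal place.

μ₀ = 571.8

With known observation variance, the Normal–Normal posterior has precision τ_n = τ₀ + n/σ² and mean μ_n = (τ₀μ₀ + (n/σ²)x̄)/τ_n.
Here τ₀ = 1/1356.9 = 0.000737 and τ_data = 6/662.9 = 0.009051, so τ_n = 0.009788.
Rearranging for μ₀: μ₀ = (μ_n·τ_n − τ_data·x̄)/τ₀ = (440.3066·0.009788 − 0.009051·429.6) / 0.000737 = 0.421411/0.000737 ≈ 571.8.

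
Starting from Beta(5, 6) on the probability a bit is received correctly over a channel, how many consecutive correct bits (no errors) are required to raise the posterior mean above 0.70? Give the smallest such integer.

k = 10

After k correct bits and 0 errors the posterior is Beta(5+k, 6), with mean (5+k)/(5+6+k).
Set (5+k)/(11+k) > 0.70 and solve: k > (0.70·11 − 5)/(1 − 0.70) = 9.000.
The smallest integer exceeding 9.000 is 10.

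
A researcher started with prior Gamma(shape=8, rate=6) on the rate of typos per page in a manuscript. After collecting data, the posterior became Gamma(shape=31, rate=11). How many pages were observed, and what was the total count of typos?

n = 5 pages with total 23 typos

Gamma–Poisson conjugacy: posterior shape = α + Σxᵢ, posterior rate = β + n.
Matching: Σxᵢ = 31 − 8 = 23 and n = 11 − 6 = 5.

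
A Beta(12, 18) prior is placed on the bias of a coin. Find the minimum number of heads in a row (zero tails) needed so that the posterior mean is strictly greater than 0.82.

After k heads and 0 tails the posterior is Beta(12+k, 18), with mean (12+k)/(12+18+k).
Set (12+k)/(30+k) > 0.82 and solve: k > (0.82·30 − 12)/(1 − 0.82) = 70.000.
The smallest integer exceeding 70.000 is 71.

k = 71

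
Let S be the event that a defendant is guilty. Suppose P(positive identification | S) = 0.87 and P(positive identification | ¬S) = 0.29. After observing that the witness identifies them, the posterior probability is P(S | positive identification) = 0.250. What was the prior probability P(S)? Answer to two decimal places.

In odds form, posterior odds = prior odds × likelihood ratio, so prior odds = posterior odds ÷ LR.
Posterior odds = 0.250/(1−0.250) = 0.3333. LR = 0.87/0.29 = 3.0000.
Prior odds = 0.3333/3.0000 = 0.1111, so P(S) = 0.1111/(1+0.1111) ≈ 0.10.

P(S) = 0.10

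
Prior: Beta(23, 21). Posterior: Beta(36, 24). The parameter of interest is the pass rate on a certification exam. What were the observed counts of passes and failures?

A Beta(a, b) prior with s successes and f failures in binomial data gives a Beta(a+s, b+f) posterior.
So s = 36 − 23 = 13 and f = 24 − 21 = 3.

13 passes and 3 failures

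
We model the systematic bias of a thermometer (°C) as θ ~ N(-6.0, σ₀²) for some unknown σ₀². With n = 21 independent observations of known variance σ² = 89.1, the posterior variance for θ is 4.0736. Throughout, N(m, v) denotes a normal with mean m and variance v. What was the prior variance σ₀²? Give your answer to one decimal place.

Posterior precision equals prior precision plus data precision: 1/σ_n² = 1/σ₀² + n/σ².
So 1/σ₀² = 1/4.0736 − 21/89.1 = 0.245483 − 0.235690 = 0.009793.
Hence σ₀² = 1/0.009793 ≈ 102.1.

σ₀² = 102.1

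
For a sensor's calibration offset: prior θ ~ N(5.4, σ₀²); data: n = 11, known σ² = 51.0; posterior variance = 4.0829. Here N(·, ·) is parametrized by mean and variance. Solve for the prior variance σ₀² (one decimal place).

σ₀² = 34.2

Posterior precision equals prior precision plus data precision: 1/σ_n² = 1/σ₀² + n/σ².
So 1/σ₀² = 1/4.0829 − 11/51.0 = 0.244924 − 0.215686 = 0.029238.
Hence σ₀² = 1/0.029238 ≈ 34.2.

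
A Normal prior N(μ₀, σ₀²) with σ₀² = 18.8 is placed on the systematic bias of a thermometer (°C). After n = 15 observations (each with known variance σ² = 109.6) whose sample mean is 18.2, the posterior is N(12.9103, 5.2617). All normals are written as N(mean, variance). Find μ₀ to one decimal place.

With known observation variance, the Normal–Normal posterior has precision τ_n = τ₀ + n/σ² and mean μ_n = (τ₀μ₀ + (n/σ²)x̄)/τ_n.
Here τ₀ = 1/18.8 = 0.053191 and τ_data = 15/109.6 = 0.136861, so τ_n = 0.190052.
Rearranging for μ₀: μ₀ = (μ_n·τ_n − τ_data·x̄)/τ₀ = (12.9103·0.190052 − 0.136861·18.2) / 0.053191 = -0.037242/0.053191 ≈ -0.7.

μ₀ = -0.7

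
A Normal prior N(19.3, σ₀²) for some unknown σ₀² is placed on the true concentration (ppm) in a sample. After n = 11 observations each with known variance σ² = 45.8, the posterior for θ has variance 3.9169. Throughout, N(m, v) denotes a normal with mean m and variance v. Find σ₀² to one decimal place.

Posterior precision equals prior precision plus data precision: 1/σ_n² = 1/σ₀² + n/σ².
So 1/σ₀² = 1/3.9169 − 11/45.8 = 0.255304 − 0.240175 = 0.015129.
Hence σ₀² = 1/0.015129 ≈ 66.1.

σ₀² = 66.1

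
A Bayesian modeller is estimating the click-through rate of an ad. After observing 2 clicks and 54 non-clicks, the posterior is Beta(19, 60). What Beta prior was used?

Beta(17, 6)

Under Beta–binomial conjugacy the posterior parameters are (α+s, β+f).
So α = 19 − 2 = 17 and β = 60 − 54 = 6.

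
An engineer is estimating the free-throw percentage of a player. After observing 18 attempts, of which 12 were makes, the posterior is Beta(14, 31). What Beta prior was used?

Beta(2, 25)

Under Beta–binomial conjugacy the posterior parameters are (a+s, b+f).
So a = 14 − 12 = 2 and b = 31 − 6 = 25.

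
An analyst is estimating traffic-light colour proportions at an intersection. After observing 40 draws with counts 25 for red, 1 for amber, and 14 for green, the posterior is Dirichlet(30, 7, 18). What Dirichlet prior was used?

Dirichlet(5, 6, 4)

For a Dirichlet(α) prior with multinomial counts c, the posterior is Dirichlet(α + c) componentwise.
Subtract each count from the matching posterior parameter: 30−25=5, 7−1=6, 18−14=4.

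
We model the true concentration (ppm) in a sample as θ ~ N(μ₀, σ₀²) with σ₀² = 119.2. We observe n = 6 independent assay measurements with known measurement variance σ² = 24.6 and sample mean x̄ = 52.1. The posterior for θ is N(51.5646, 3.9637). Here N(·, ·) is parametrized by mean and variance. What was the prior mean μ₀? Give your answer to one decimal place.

μ₀ = 36.0

With known observation variance, the Normal–Normal posterior has precision τ_n = τ₀ + n/σ² and mean μ_n = (τ₀μ₀ + (n/σ²)x̄)/τ_n.
Here τ₀ = 1/119.2 = 0.008389 and τ_data = 6/24.6 = 0.243902, so τ_n = 0.252291.
Rearranging for μ₀: μ₀ = (μ_n·τ_n − τ_data·x̄)/τ₀ = (51.5646·0.252291 − 0.243902·52.1) / 0.008389 = 0.301990/0.008389 ≈ 36.0.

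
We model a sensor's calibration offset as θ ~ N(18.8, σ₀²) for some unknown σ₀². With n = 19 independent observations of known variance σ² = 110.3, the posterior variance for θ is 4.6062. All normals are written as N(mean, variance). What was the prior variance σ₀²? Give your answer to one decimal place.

For the Normal–Normal model with known σ², precisions add: τ_n = τ₀ + n/σ².
So 1/σ₀² = 1/4.6062 − 19/110.3 = 0.217099 − 0.172257 = 0.044842.
Hence σ₀² = 1/0.044842 ≈ 22.3.

σ₀² = 22.3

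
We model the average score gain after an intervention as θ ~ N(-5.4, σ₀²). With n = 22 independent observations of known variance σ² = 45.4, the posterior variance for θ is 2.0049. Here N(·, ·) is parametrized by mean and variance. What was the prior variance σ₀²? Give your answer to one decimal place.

σ₀² = 70.4

Posterior precision equals prior precision plus data precision: 1/σ_n² = 1/σ₀² + n/σ².
So 1/σ₀² = 1/2.0049 − 22/45.4 = 0.498778 − 0.484581 = 0.014197.
Hence σ₀² = 1/0.014197 ≈ 70.4.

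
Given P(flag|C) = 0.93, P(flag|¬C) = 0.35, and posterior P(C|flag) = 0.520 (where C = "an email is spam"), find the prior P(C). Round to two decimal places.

In odds form, posterior odds = prior odds × likelihood ratio, so prior odds = posterior odds ÷ LR.
Posterior odds = 0.520/(1−0.520) = 1.0833. LR = 0.93/0.35 = 2.6571.
Prior odds = 1.0833/2.6571 = 0.4077, so P(C) = 0.4077/(1+0.4077) ≈ 0.29.

P(C) = 0.29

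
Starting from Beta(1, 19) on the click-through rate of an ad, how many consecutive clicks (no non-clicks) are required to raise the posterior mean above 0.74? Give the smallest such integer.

k = 54

After k clicks and 0 non-clicks the posterior is Beta(1+k, 19), with mean (1+k)/(1+19+k).
Set (1+k)/(20+k) > 0.74 and solve: k > (0.74·20 − 1)/(1 − 0.74) = 53.077.
The smallest integer exceeding 53.077 is 54, and checking k=54: (55)/(74) = 0.7432 > 0.74.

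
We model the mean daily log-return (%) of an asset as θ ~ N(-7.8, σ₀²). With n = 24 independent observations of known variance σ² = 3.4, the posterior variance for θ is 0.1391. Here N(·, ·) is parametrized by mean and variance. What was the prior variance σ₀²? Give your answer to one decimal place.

σ₀² = 7.7

Posterior precision equals prior precision plus data precision: 1/σ_n² = 1/σ₀² + n/σ².
So 1/σ₀² = 1/0.1391 − 24/3.4 = 7.189073 − 7.058824 = 0.130249.
Hence σ₀² = 1/0.130249 ≈ 7.7.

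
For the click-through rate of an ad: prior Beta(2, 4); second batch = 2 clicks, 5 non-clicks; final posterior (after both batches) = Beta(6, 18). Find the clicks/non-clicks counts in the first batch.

Sequential conjugate updates are equivalent to a single update on the pooled data, so total successes = posterior α − prior α and total failures = posterior β − prior β.
Total across both batches: 6−2=4 clicks, 18−4=14 non-clicks.
Subtract the second batch: 4−2=2 clicks and 14−5=9 non-clicks.

2 clicks and 9 non-clicks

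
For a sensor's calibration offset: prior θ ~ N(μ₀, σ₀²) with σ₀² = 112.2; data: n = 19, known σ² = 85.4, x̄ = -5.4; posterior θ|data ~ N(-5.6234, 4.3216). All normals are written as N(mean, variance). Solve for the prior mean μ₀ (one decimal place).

μ₀ = -11.2

The posterior mean is a precision-weighted average: μ_n = (τ₀μ₀ + τ_data·x̄)/(τ₀+τ_data), with τ₀=1/σ₀² and τ_data=n/σ².
Here τ₀ = 1/112.2 = 0.008913 and τ_data = 19/85.4 = 0.222482, so τ_n = 0.231395.
Rearranging for μ₀: μ₀ = (μ_n·τ_n − τ_data·x̄)/τ₀ = (-5.6234·0.231395 − 0.222482·-5.4) / 0.008913 = -0.099824/0.008913 ≈ -11.2.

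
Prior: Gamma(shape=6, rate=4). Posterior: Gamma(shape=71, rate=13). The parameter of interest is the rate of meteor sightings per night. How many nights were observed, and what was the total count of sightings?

A Gamma(α, β) prior (rate parametrization) on a Poisson rate with n observations summing to S gives posterior Gamma(α+S, β+n).
Matching: Σxᵢ = 71 − 6 = 65 and n = 13 − 4 = 9.

n = 9 nights with total 65 sightings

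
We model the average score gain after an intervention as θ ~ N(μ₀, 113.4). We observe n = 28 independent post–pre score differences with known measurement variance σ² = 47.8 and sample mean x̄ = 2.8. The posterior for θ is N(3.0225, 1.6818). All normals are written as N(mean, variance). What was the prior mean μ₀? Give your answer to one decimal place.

μ₀ = 17.8

With known observation variance, the Normal–Normal posterior has precision τ_n = τ₀ + n/σ² and mean μ_n = (τ₀μ₀ + (n/σ²)x̄)/τ_n.
Here τ₀ = 1/113.4 = 0.008818 and τ_data = 28/47.8 = 0.585774, so τ_n = 0.594592.
Rearranging for μ₀: μ₀ = (μ_n·τ_n − τ_data·x̄)/τ₀ = (3.0225·0.594592 − 0.585774·2.8) / 0.008818 = 0.156987/0.008818 ≈ 17.8.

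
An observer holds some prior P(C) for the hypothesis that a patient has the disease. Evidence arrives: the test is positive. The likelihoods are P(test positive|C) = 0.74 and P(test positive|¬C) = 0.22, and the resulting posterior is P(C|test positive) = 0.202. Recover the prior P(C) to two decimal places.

In odds form, posterior odds = prior odds × likelihood ratio, so prior odds = posterior odds ÷ LR.
Posterior odds = 0.202/(1−0.202) = 0.2531. LR = 0.74/0.22 = 3.3636.
Prior odds = 0.2531/3.3636 = 0.0752, so P(C) = 0.0752/(1+0.0752) ≈ 0.07.

P(C) = 0.07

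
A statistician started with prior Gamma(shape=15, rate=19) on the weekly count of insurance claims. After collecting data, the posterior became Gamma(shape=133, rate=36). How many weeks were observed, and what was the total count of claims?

A Gamma(α, β) prior (rate parametrization) on a Poisson rate with n observations summing to S gives posterior Gamma(α+S, β+n).
Matching: Σxᵢ = 133 − 15 = 118 and n = 36 − 19 = 17.

n = 17 weeks with total 118 claims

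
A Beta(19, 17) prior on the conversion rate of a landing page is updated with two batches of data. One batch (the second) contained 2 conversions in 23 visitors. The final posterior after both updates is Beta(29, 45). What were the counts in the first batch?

8 conversions and 7 bounces

Sequential conjugate updates are equivalent to a single update on the pooled data, so total successes = posterior α − prior α and total failures = posterior β − prior β.
Total across both batches: 29−19=10 conversions, 45−17=28 bounces.
Subtract the second batch: 10−2=8 conversions and 28−21=7 bounces.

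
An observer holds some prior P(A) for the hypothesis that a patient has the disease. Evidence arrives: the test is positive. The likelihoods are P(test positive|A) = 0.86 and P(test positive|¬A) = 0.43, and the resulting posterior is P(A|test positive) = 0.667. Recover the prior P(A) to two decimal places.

Bayes' rule in odds form gives O(A|E) = O(A)·[P(E|A)/P(E|¬A)], hence O(A) = O(A|E)/LR.
Posterior odds = 0.667/(1−0.667) = 2.0030. LR = 0.86/0.43 = 2.0000.
Prior odds = 2.0030/2.0000 = 1.0015, so P(A) = 1.0015/(1+1.0015) ≈ 0.50.

P(A) = 0.50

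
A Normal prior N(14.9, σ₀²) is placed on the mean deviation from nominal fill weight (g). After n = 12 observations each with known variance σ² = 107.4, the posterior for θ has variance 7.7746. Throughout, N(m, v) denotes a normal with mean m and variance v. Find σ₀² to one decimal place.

For the Normal–Normal model with known σ², precisions add: τ_n = τ₀ + n/σ².
So 1/σ₀² = 1/7.7746 − 12/107.4 = 0.128624 − 0.111732 = 0.016892.
Hence σ₀² = 1/0.016892 ≈ 59.2.

σ₀² = 59.2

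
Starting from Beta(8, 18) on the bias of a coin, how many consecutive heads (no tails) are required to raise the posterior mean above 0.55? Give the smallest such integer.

k = 15

After k heads and 0 tails the posterior is Beta(8+k, 18), with mean (8+k)/(8+18+k).
Set (8+k)/(26+k) > 0.55 and solve: k > (0.55·26 − 8)/(1 − 0.55) = 14.000.
The smallest integer exceeding 14.000 is 15, and checking k=15: (23)/(41) = 0.5610 > 0.55.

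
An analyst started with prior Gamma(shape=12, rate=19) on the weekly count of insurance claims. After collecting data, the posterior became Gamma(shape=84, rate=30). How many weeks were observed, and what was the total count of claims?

A Gamma(α, β) prior (rate parametrization) on a Poisson rate with n observations summing to S gives posterior Gamma(α+S, β+n).
Matching: Σxᵢ = 84 − 12 = 72 and n = 30 − 19 = 11.

n = 11 weeks with total 72 claims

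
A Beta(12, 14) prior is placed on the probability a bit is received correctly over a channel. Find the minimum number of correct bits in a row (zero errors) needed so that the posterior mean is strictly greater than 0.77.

k = 35

After k correct bits and 0 errors the posterior is Beta(12+k, 14), with mean (12+k)/(12+14+k).
Set (12+k)/(26+k) > 0.77 and solve: k > (0.77·26 − 12)/(1 − 0.77) = 34.870.
The smallest integer exceeding 34.870 is 35.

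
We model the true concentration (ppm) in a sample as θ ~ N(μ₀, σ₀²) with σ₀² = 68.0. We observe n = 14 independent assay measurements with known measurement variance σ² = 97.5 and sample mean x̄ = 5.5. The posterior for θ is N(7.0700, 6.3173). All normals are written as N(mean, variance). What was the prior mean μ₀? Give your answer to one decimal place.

μ₀ = 22.4

The posterior mean is a precision-weighted average: μ_n = (τ₀μ₀ + τ_data·x̄)/(τ₀+τ_data), with τ₀=1/σ₀² and τ_data=n/σ².
Here τ₀ = 1/68.0 = 0.014706 and τ_data = 14/97.5 = 0.143590, so τ_n = 0.158296.
Rearranging for μ₀: μ₀ = (μ_n·τ_n − τ_data·x̄)/τ₀ = (7.0700·0.158296 − 0.143590·5.5) / 0.014706 = 0.329408/0.014706 ≈ 22.4.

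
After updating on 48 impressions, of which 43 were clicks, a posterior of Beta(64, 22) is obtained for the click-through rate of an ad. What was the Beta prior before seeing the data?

A Beta(α, β) prior with s successes and f failures in binomial data gives a Beta(α+s, β+f) posterior.
Subtract the data counts: 64−43=21, 22−5=17.

Beta(21, 17)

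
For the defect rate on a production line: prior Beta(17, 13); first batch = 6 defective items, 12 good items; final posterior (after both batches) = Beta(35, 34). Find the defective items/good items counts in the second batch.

12 defective items and 9 good items

Because Beta–binomial updating is additive in the counts, the combined data contributed (α_post−α_prior, β_post−β_prior) successes and failures.
Total across both batches: 35−17=18 defective items, 34−13=21 good items.
Subtract the first batch: 18−6=12 defective items and 21−12=9 good items.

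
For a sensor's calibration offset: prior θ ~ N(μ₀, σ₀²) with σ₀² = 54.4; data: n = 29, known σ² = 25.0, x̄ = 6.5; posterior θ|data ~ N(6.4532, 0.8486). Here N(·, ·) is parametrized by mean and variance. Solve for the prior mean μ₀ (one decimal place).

The posterior mean is a precision-weighted average: μ_n = (τ₀μ₀ + τ_data·x̄)/(τ₀+τ_data), with τ₀=1/σ₀² and τ_data=n/σ².
Here τ₀ = 1/54.4 = 0.018382 and τ_data = 29/25.0 = 1.160000, so τ_n = 1.178382.
Rearranging for μ₀: μ₀ = (μ_n·τ_n − τ_data·x̄)/τ₀ = (6.4532·1.178382 − 1.160000·6.5) / 0.018382 = 0.064335/0.018382 ≈ 3.5.

μ₀ = 3.5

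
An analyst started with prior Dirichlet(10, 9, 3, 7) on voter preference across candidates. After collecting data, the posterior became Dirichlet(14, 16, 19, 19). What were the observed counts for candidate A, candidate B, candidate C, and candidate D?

For a Dirichlet(α) prior with multinomial counts c, the posterior is Dirichlet(α + c) componentwise.
Counts are posterior − prior componentwise: 14−10=4, 16−9=7, 19−3=16, 19−7=12.

counts (4, 7, 16, 12)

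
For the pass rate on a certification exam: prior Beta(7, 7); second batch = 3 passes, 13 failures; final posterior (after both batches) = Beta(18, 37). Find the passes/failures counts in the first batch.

Because Beta–binomial updating is additive in the counts, the combined data contributed (α_post−α_prior, β_post−β_prior) successes and failures.
Total across both batches: 18−7=11 passes, 37−7=30 failures.
Subtract the second batch: 11−3=8 passes and 30−13=17 failures.

8 passes and 17 failures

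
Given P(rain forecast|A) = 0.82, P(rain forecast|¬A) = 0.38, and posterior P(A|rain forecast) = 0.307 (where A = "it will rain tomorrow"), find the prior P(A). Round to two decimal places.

P(A) = 0.17

In odds form, posterior odds = prior odds × likelihood ratio, so prior odds = posterior odds ÷ LR.
Posterior odds = 0.307/(1−0.307) = 0.4430. LR = 0.82/0.38 = 2.1579.
Prior odds = 0.4430/2.1579 = 0.2053, so P(A) = 0.2053/(1+0.2053) ≈ 0.17.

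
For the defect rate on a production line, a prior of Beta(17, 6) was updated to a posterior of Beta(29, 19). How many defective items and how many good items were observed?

Beta is conjugate to the binomial likelihood: posterior = Beta(α+s, β+f).
So s = 29 − 17 = 12 and f = 19 − 6 = 13.

12 defective items and 13 good items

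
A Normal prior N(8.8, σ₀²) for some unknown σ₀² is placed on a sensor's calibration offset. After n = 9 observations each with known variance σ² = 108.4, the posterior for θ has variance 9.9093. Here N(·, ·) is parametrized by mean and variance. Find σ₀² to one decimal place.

σ₀² = 55.9

For the Normal–Normal model with known σ², precisions add: τ_n = τ₀ + n/σ².
So 1/σ₀² = 1/9.9093 − 9/108.4 = 0.100915 − 0.083026 = 0.017889.
Hence σ₀² = 1/0.017889 ≈ 55.9.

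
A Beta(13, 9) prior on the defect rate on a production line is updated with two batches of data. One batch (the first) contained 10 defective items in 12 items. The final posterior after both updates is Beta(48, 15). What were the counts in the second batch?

25 defective items and 4 good items

Sequential conjugate updates are equivalent to a single update on the pooled data, so total successes = posterior α − prior α and total failures = posterior β − prior β.
Total across both batches: 48−13=35 defective items, 15−9=6 good items.
Subtract the first batch: 35−10=25 defective items and 6−2=4 good items.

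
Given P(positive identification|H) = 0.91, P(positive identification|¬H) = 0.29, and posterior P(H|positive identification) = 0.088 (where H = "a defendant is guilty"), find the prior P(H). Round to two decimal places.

P(H) = 0.03

In odds form, posterior odds = prior odds × likelihood ratio, so prior odds = posterior odds ÷ LR.
Posterior odds = 0.088/(1−0.088) = 0.0965. LR = 0.91/0.29 = 3.1379.
Prior odds = 0.0965/3.1379 = 0.0308, so P(H) = 0.0308/(1+0.0308) ≈ 0.03.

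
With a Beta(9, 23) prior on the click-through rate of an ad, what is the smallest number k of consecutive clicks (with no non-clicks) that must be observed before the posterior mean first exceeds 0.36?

After k clicks and 0 non-clicks the posterior is Beta(9+k, 23), with mean (9+k)/(9+23+k).
Set (9+k)/(32+k) > 0.36 and solve: k > (0.36·32 − 9)/(1 − 0.36) = 3.938.
The smallest integer exceeding 3.938 is 4.

k = 4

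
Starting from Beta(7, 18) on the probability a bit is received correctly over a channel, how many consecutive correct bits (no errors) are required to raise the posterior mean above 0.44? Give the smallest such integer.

After k correct bits and 0 errors the posterior is Beta(7+k, 18), with mean (7+k)/(7+18+k).
Set (7+k)/(25+k) > 0.44 and solve: k > (0.44·25 − 7)/(1 − 0.44) = 7.143.
The smallest integer exceeding 7.143 is 8.

k = 8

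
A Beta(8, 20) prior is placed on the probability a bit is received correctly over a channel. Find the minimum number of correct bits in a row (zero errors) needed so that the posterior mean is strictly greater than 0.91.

k = 195

After k correct bits and 0 errors the posterior is Beta(8+k, 20), with mean (8+k)/(8+20+k).
Set (8+k)/(28+k) > 0.91 and solve: k > (0.91·28 − 8)/(1 − 0.91) = 194.222.
The smallest integer exceeding 194.222 is 195, and checking k=195: (203)/(223) = 0.9103 > 0.91.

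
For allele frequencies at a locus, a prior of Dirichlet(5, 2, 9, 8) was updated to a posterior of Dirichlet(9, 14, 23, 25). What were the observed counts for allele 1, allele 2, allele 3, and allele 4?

counts (4, 12, 14, 17)

For a Dirichlet(α) prior with multinomial counts c, the posterior is Dirichlet(α + c) componentwise.
Counts are posterior − prior componentwise: 9−5=4, 14−2=12, 23−9=14, 25−8=17.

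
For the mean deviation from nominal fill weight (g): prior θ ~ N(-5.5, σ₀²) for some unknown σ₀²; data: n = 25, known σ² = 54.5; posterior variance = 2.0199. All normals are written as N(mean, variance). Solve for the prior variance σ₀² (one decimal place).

σ₀² = 27.5

For the Normal–Normal model with known σ², precisions add: τ_n = τ₀ + n/σ².
So 1/σ₀² = 1/2.0199 − 25/54.5 = 0.495074 − 0.458716 = 0.036358.
Hence σ₀² = 1/0.036358 ≈ 27.5.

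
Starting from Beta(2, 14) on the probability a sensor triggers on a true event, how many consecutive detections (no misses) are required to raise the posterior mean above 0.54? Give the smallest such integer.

After k detections and 0 misses the posterior is Beta(2+k, 14), with mean (2+k)/(2+14+k).
Set (2+k)/(16+k) > 0.54 and solve: k > (0.54·16 − 2)/(1 − 0.54) = 14.435.
The smallest integer exceeding 14.435 is 15, and checking k=15: (17)/(31) = 0.5484 > 0.54.

k = 15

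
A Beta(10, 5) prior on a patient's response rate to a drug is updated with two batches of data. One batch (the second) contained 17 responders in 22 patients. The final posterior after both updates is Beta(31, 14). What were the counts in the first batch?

Sequential conjugate updates are equivalent to a single update on the pooled data, so total successes = posterior α − prior α and total failures = posterior β − prior β.
Total across both batches: 31−10=21 responders, 14−5=9 non-responders.
Subtract the second batch: 21−17=4 responders and 9−5=4 non-responders.

4 responders and 4 non-responders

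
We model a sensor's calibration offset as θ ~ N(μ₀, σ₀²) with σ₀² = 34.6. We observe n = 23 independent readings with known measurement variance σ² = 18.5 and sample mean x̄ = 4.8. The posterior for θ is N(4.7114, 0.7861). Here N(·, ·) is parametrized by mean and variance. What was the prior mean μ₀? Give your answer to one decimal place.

μ₀ = 0.9

The posterior mean is a precision-weighted average: μ_n = (τ₀μ₀ + τ_data·x̄)/(τ₀+τ_data), with τ₀=1/σ₀² and τ_data=n/σ².
Here τ₀ = 1/34.6 = 0.028902 and τ_data = 23/18.5 = 1.243243, so τ_n = 1.272145.
Rearranging for μ₀: μ₀ = (μ_n·τ_n − τ_data·x̄)/τ₀ = (4.7114·1.272145 − 1.243243·4.8) / 0.028902 = 0.026018/0.028902 ≈ 0.9.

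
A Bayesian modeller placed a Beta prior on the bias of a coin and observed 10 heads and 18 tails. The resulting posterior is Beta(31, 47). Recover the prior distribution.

Beta(21, 29)

Under Beta–binomial conjugacy the posterior parameters are (α+s, β+f).
Subtract the data counts: 31−10=21, 47−18=29.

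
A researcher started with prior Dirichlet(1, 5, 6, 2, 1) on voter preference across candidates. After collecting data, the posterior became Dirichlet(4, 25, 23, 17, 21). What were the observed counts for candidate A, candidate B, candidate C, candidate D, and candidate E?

For a Dirichlet(α) prior with multinomial counts c, the posterior is Dirichlet(α + c) componentwise.
Counts are posterior − prior componentwise: 4−1=3, 25−5=20, 23−6=17, 17−2=15, 21−1=20.

counts (3, 20, 17, 15, 20)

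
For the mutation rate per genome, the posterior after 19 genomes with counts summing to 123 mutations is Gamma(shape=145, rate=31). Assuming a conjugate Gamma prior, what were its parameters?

A Gamma(α, β) prior (rate parametrization) on a Poisson rate with n observations summing to S gives posterior Gamma(α+S, β+n).
So α = 145 − 123 = 22 and β = 31 − 19 = 12.

Gamma(shape=22, rate=12)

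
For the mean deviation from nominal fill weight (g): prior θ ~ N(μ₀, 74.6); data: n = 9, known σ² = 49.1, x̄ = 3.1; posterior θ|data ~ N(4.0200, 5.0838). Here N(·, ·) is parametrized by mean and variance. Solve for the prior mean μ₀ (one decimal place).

μ₀ = 16.6

The posterior mean is a precision-weighted average: μ_n = (τ₀μ₀ + τ_data·x̄)/(τ₀+τ_data), with τ₀=1/σ₀² and τ_data=n/σ².
Here τ₀ = 1/74.6 = 0.013405 and τ_data = 9/49.1 = 0.183299, so τ_n = 0.196704.
Rearranging for μ₀: μ₀ = (μ_n·τ_n − τ_data·x̄)/τ₀ = (4.0200·0.196704 − 0.183299·3.1) / 0.013405 = 0.222523/0.013405 ≈ 16.6.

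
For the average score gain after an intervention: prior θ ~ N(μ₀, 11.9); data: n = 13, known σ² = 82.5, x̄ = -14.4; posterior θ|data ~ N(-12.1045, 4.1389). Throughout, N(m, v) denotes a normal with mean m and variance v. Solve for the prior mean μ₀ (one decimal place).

With known observation variance, the Normal–Normal posterior has precision τ_n = τ₀ + n/σ² and mean μ_n = (τ₀μ₀ + (n/σ²)x̄)/τ_n.
Here τ₀ = 1/11.9 = 0.084034 and τ_data = 13/82.5 = 0.157576, so τ_n = 0.241610.
Rearranging for μ₀: μ₀ = (μ_n·τ_n − τ_data·x̄)/τ₀ = (-12.1045·0.241610 − 0.157576·-14.4) / 0.084034 = -0.655474/0.084034 ≈ -7.8.

μ₀ = -7.8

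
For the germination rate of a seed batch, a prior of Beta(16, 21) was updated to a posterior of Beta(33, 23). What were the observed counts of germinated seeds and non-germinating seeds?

17 germinated seeds and 2 non-germinating seeds

Beta is conjugate to the binomial likelihood: posterior = Beta(a+s, b+f).
Match parameters: s=33−16=17, f=23−21=2.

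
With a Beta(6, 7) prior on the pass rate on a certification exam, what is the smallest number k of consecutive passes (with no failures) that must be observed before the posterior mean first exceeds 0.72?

After k passes and 0 failures the posterior is Beta(6+k, 7), with mean (6+k)/(6+7+k).
Set (6+k)/(13+k) > 0.72 and solve: k > (0.72·13 − 6)/(1 − 0.72) = 12.000.
The smallest integer exceeding 12.000 is 13, and checking k=13: (19)/(26) = 0.7308 > 0.72.

k = 13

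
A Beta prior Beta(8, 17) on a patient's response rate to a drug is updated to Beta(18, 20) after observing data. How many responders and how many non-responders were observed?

Under Beta–binomial conjugacy the posterior parameters are (a+s, b+f).
Match parameters: s=18−8=10, f=20−17=3.

10 responders and 3 non-responders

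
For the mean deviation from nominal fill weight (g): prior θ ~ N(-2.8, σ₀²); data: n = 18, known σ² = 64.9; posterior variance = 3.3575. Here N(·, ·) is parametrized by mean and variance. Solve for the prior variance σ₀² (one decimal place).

For the Normal–Normal model with known σ², precisions add: τ_n = τ₀ + n/σ².
So 1/σ₀² = 1/3.3575 − 18/64.9 = 0.297841 − 0.277350 = 0.020491.
Hence σ₀² = 1/0.020491 ≈ 48.8.

σ₀² = 48.8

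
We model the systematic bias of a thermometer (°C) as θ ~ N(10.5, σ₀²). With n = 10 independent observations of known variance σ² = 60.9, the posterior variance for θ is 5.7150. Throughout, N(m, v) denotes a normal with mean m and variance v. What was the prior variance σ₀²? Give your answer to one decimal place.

σ₀² = 92.8

Posterior precision equals prior precision plus data precision: 1/σ_n² = 1/σ₀² + n/σ².
So 1/σ₀² = 1/5.7150 − 10/60.9 = 0.174978 − 0.164204 = 0.010774.
Hence σ₀² = 1/0.010774 ≈ 92.8.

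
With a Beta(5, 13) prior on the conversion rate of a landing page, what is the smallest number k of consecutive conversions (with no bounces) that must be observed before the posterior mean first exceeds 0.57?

k = 13

After k conversions and 0 bounces the posterior is Beta(5+k, 13), with mean (5+k)/(5+13+k).
Set (5+k)/(18+k) > 0.57 and solve: k > (0.57·18 − 5)/(1 − 0.57) = 12.233.
The smallest integer exceeding 12.233 is 13.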